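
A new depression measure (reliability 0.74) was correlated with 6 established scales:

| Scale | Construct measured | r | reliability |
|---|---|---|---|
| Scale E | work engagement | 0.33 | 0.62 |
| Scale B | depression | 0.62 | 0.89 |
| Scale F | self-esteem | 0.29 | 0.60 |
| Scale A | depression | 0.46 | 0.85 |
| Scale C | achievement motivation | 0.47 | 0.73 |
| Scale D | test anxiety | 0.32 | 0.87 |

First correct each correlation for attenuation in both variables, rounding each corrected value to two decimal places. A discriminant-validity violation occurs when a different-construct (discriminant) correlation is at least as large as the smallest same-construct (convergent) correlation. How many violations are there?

1

Disattenuated r (r / √(r_scale · r_new)):
  Scale E (disc): 0.33 / √(0.62·0.74) = 0.49
  Scale B (conv): 0.62 / √(0.89·0.74) = 0.76
  Scale F (disc): 0.29 / √(0.60·0.74) = 0.44
  Scale A (conv): 0.46 / √(0.85·0.74) = 0.58
  Scale C (disc): 0.47 / √(0.73·0.74) = 0.64
  Scale D (disc): 0.32 / √(0.87·0.74) = 0.40
Smallest convergent = 0.58. Discriminant values: 0.49, 0.44, 0.64, 0.40; count ≥ 0.58 → 1.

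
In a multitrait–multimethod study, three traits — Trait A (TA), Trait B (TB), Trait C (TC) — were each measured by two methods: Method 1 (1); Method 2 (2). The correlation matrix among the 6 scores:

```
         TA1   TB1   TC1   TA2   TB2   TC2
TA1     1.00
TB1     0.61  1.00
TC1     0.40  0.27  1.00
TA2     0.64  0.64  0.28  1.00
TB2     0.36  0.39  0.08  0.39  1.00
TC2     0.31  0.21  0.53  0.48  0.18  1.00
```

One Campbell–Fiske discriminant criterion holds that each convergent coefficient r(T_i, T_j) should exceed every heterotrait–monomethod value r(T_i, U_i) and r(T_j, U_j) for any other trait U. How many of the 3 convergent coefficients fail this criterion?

Each convergent coefficient versus the relevant comparison correlations:
TA (methods 1·2): 0.64 vs {0.61, 0.39, 0.40, 0.48} → pass.
TB (methods 1·2): 0.39 vs {0.61, 0.39, 0.27, 0.18} → fail.
TC (methods 1·2): 0.53 vs {0.40, 0.48, 0.27, 0.18} → pass.
1 of 3 fail.

1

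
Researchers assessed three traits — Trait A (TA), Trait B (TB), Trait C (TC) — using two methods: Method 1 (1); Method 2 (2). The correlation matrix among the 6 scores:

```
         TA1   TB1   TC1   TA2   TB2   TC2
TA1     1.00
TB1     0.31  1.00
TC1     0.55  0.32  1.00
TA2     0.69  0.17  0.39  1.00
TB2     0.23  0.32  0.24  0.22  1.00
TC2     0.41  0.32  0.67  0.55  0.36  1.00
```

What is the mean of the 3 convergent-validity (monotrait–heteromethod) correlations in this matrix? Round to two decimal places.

0.56

Convergent values: 0.69, 0.32, 0.67; mean = 1.68/3 = 0.56.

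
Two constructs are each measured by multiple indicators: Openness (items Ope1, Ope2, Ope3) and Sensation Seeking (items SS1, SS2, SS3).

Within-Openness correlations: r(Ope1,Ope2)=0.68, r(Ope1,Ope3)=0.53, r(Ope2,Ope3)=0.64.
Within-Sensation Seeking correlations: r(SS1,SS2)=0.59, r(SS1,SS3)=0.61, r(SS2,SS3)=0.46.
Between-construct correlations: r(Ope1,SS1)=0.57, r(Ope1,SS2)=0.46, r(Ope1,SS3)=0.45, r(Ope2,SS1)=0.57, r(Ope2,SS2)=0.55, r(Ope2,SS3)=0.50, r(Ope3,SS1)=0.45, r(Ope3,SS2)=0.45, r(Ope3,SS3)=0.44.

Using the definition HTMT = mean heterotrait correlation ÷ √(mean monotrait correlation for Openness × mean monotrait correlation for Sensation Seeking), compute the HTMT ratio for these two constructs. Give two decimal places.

0.84

Mean heterotrait r = 4.44/9 = 0.4933.
Mean within-Ope = 1.85/3 = 0.6167; mean within-SS = 1.66/3 = 0.5533.
Geometric mean = √(0.6167 × 0.5533) = 0.5841.
HTMT = 0.4933 / 0.5841 = 0.84.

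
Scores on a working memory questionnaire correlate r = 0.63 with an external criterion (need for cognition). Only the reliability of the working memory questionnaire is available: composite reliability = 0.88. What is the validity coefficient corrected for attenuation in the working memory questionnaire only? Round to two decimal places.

0.67

Single correction: r_c = r_obs / √r_xx = 0.63 / √0.88 = 0.63 / 0.9381 ≈ 0.67.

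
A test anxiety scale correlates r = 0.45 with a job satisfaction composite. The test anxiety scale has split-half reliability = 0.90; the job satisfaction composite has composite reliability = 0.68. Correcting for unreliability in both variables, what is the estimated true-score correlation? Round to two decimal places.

0.58

r_true = r_obs / √(r_xx · r_yy) = 0.45 / √(0.90 × 0.68) = 0.45 / √0.6120 = 0.45 / 0.7823 ≈ 0.58.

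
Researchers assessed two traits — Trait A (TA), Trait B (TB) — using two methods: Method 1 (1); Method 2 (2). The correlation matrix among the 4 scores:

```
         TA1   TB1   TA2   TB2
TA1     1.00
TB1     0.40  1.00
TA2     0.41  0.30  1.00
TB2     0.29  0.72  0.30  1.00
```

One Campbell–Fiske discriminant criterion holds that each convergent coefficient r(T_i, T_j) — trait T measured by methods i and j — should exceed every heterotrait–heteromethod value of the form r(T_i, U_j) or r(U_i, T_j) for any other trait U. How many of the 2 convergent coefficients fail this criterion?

Checking each validity diagonal entry against its comparison values:
TA (methods 1·2): 0.41 vs {0.29, 0.30} → pass.
TB (methods 1·2): 0.72 vs {0.30, 0.29} → pass.
0 of 2 fail.

0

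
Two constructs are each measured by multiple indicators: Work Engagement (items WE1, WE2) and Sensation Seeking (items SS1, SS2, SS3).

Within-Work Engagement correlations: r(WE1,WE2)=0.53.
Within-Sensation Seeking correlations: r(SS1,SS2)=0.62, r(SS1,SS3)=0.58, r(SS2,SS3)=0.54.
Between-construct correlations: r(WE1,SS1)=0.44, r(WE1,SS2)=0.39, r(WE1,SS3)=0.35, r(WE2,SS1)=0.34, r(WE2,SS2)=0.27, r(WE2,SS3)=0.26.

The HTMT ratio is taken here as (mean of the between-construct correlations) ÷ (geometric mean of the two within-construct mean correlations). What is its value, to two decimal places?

Mean heterotrait r = 2.05/6 = 0.3417.
Mean within-WE = 0.53/1 = 0.5300; mean within-SS = 1.74/3 = 0.5800.
Geometric mean = √(0.5300 × 0.5800) = 0.5544.
HTMT = 0.3417 / 0.5544 = 0.62.

0.62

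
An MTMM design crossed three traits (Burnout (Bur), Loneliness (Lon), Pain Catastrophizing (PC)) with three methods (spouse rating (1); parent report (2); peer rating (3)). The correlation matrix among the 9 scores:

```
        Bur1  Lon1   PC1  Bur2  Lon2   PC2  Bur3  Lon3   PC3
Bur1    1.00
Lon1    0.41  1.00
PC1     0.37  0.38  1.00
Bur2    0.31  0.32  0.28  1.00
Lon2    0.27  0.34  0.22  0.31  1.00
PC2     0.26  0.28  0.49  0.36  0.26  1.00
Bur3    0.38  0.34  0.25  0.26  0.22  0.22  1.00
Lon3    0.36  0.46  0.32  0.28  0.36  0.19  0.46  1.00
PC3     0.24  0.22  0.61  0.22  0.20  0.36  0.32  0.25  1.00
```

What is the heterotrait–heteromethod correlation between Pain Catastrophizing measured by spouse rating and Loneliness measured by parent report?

0.22

Different traits and methods: r(PC1, Lon2) = 0.22.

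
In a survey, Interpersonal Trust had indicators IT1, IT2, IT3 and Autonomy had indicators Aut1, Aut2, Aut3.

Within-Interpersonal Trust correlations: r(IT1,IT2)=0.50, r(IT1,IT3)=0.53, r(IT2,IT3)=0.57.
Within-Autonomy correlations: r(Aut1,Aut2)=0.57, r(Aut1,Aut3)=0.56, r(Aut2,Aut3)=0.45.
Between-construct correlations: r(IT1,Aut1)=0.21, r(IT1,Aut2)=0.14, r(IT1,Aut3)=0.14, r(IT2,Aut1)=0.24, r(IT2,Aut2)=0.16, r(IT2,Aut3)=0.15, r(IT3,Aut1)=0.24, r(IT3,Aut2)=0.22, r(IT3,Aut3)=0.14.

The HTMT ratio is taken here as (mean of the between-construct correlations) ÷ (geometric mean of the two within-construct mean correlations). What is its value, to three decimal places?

0.344

Between-construct mean = 1.64/9 = 0.1822.
Mean within-IT = 1.60/3 = 0.5333; mean within-Aut = 1.58/3 = 0.5267.
Geometric mean = √(0.5333 × 0.5267) = 0.5300.
HTMT = 0.1822 / 0.5300 = 0.344.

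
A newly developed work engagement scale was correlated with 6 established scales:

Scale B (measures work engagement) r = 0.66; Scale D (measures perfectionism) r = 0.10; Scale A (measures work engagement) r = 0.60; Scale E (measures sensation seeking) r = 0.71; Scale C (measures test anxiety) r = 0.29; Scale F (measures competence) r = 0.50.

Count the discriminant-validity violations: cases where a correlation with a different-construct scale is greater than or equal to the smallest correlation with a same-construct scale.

1

Convergent (same construct = work engagement): Scale B, Scale A.
Smallest convergent = 0.60. Discriminant values: 0.10, 0.71, 0.29, 0.50; count ≥ 0.60 → 1.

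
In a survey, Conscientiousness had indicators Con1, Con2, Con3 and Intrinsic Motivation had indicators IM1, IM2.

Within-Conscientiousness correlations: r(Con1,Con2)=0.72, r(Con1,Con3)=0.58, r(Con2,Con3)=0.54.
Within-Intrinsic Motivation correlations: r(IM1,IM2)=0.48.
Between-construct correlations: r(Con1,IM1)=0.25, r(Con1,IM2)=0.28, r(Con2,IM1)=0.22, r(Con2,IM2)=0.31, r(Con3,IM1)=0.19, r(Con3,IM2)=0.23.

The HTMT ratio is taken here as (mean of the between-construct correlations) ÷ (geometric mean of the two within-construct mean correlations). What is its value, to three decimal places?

0.455

Mean heterotrait r = 1.48/6 = 0.2467.
Mean within-Con = 1.84/3 = 0.6133; mean within-IM = 0.48/1 = 0.4800.
Geometric mean = √(0.6133 × 0.4800) = 0.5426.
HTMT = 0.2467 / 0.5426 = 0.455.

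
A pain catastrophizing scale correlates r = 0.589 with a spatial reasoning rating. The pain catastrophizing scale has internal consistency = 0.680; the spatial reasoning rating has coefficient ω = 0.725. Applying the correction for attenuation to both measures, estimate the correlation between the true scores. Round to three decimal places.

0.839

r_true = r_obs / √(r_xx · r_yy) = 0.589 / √(0.680 × 0.725) = 0.589 / √0.493000 = 0.589 / 0.7021 ≈ 0.839.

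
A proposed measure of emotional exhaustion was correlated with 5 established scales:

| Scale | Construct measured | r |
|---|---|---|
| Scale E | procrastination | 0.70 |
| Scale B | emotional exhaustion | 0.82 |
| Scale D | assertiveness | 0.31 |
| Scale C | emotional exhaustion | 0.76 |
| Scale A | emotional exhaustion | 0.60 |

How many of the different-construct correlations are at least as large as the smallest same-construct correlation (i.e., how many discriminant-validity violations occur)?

1

Convergent (same construct = emotional exhaustion): Scale B, Scale C, Scale A.
Smallest convergent = 0.60. Discriminant values: 0.70, 0.31; count ≥ 0.60 → 1.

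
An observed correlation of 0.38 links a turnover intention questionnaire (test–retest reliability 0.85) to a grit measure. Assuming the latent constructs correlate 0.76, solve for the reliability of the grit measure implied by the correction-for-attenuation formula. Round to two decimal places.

0.29

r_true = r_obs / √(r_xx · r_yy) ⇒ 0.76 = 0.38 / √(0.85 · r_yy).
√(0.85 · r_yy) = 0.38 / 0.76 = 0.5000; 0.85 · r_yy = 0.2500; r_yy = 0.2500 / 0.85 ≈ 0.29.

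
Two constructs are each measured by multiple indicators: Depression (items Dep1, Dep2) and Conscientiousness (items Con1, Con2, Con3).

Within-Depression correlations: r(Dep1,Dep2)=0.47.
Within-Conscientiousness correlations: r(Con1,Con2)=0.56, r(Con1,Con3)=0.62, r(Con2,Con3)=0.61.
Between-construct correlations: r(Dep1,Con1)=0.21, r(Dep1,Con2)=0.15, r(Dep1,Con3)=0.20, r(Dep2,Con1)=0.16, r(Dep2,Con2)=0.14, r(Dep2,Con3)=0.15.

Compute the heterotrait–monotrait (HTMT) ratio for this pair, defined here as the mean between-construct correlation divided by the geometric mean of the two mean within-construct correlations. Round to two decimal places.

0.32

Mean heterotrait r = 1.01/6 = 0.1683.
Mean within-Dep = 0.47/1 = 0.4700; mean within-Con = 1.79/3 = 0.5967.
Geometric mean = √(0.4700 × 0.5967) = 0.5296.
HTMT = 0.1683 / 0.5296 = 0.32.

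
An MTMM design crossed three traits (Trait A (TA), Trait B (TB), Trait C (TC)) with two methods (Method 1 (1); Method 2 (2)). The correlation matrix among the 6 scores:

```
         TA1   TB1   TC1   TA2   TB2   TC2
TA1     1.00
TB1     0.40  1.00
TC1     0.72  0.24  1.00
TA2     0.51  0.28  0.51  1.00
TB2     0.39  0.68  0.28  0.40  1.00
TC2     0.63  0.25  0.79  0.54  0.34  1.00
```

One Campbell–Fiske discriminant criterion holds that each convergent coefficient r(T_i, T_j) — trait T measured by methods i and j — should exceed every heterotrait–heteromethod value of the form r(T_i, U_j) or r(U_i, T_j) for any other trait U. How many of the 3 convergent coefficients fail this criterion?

Checking each validity diagonal entry against its comparison values:
TA (methods 1·2): 0.51 vs {0.39, 0.28, 0.63, 0.51} → fail.
TB (methods 1·2): 0.68 vs {0.28, 0.39, 0.25, 0.28} → pass.
TC (methods 1·2): 0.79 vs {0.51, 0.63, 0.28, 0.25} → pass.
1 of 3 fail.

1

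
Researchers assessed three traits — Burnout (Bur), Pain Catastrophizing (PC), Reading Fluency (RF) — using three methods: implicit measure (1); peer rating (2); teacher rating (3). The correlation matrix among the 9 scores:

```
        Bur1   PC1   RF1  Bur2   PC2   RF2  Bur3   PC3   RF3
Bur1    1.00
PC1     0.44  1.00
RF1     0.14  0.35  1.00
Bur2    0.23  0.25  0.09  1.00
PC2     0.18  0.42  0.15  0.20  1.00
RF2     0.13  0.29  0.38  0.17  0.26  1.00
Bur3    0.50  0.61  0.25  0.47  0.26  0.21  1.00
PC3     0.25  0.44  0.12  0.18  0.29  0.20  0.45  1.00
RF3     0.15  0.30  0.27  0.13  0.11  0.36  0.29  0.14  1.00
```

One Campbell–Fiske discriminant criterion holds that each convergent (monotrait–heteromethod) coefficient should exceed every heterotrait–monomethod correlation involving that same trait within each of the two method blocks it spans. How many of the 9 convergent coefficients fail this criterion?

Convergent coefficients and their comparison sets:
Bur (methods 1·2): 0.23 vs {0.44, 0.20, 0.14, 0.17} → fail.
Bur (methods 1·3): 0.50 vs {0.44, 0.45, 0.14, 0.29} → pass.
Bur (methods 2·3): 0.47 vs {0.20, 0.45, 0.17, 0.29} → pass.
PC (methods 1·2): 0.42 vs {0.44, 0.20, 0.35, 0.26} → fail.
PC (methods 1·3): 0.44 vs {0.44, 0.45, 0.35, 0.14} → fail.
PC (methods 2·3): 0.29 vs {0.20, 0.45, 0.26, 0.14} → fail.
RF (methods 1·2): 0.38 vs {0.14, 0.17, 0.35, 0.26} → pass.
RF (methods 1·3): 0.27 vs {0.14, 0.29, 0.35, 0.14} → fail.
RF (methods 2·3): 0.36 vs {0.17, 0.29, 0.26, 0.14} → pass.
5 of 9 fail.

5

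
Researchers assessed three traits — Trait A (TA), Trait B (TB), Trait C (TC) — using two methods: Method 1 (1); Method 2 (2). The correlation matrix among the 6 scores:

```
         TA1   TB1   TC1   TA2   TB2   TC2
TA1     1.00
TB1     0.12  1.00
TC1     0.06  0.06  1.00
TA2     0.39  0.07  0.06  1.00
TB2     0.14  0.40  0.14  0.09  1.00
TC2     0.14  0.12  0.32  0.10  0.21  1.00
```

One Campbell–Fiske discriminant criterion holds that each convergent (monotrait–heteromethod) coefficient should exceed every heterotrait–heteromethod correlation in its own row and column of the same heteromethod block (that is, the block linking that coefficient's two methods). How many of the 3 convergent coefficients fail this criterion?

0

Checking each validity diagonal entry against its comparison values:
TA (methods 1·2): 0.39 vs {0.14, 0.07, 0.14, 0.06} → pass.
TB (methods 1·2): 0.40 vs {0.07, 0.14, 0.12, 0.14} → pass.
TC (methods 1·2): 0.32 vs {0.06, 0.14, 0.14, 0.12} → pass.
0 of 3 fail.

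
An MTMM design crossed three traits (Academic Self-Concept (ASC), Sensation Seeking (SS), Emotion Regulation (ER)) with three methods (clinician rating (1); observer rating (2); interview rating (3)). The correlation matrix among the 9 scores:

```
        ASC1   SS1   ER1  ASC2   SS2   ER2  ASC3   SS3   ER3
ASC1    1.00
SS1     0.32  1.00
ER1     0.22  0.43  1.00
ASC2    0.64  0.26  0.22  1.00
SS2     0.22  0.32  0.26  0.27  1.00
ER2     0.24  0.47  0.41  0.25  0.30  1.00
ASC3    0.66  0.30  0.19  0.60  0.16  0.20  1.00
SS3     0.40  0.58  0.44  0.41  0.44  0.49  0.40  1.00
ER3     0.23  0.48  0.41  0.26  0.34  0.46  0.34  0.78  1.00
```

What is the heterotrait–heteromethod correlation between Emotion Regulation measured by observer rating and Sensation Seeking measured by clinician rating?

Different traits and methods: r(ER2, SS1) = 0.47.

0.47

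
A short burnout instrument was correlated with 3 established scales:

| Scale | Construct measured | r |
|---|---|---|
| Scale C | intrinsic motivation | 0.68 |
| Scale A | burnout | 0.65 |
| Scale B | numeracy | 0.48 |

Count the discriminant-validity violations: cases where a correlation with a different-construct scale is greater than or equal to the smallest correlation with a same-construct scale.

1

Convergent (same construct = burnout): Scale A.
Smallest convergent = 0.65. Discriminant values: 0.68, 0.48; count ≥ 0.65 → 1.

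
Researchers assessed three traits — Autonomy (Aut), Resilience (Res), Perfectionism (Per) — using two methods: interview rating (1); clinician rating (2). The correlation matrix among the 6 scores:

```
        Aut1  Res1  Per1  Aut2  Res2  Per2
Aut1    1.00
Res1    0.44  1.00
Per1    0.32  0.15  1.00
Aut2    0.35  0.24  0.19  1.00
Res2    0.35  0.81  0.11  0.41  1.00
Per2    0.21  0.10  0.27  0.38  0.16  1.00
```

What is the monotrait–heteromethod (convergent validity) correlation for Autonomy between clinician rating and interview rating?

0.35

Same trait (Aut), different methods: r(Aut2, Aut1) = 0.35.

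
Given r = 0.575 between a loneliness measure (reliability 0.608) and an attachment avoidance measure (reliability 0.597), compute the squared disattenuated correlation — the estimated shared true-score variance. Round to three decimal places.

Disattenuated r = 0.575 / √(0.608 × 0.597) = 0.575 / 0.6025 = 0.9544.
Shared true-score variance = 0.9544² = 0.9109 ≈ 0.911.

0.911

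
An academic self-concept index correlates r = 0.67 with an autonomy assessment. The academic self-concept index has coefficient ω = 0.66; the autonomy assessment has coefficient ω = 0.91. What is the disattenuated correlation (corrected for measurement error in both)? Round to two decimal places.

0.86

r_true = r_obs / √(r_xx · r_yy) = 0.67 / √(0.66 × 0.91) = 0.67 / √0.6006 = 0.67 / 0.7750 ≈ 0.86.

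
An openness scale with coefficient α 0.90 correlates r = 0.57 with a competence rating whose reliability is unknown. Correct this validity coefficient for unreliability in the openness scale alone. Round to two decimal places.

Single correction: r_c = r_obs / √r_xx = 0.57 / √0.90 = 0.57 / 0.9487 ≈ 0.60.

0.60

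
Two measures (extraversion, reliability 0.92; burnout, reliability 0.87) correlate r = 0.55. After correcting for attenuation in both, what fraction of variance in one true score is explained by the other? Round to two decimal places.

0.38

Disattenuated r = 0.55 / √(0.92 × 0.87) = 0.55 / 0.8947 = 0.6147.
Shared true-score variance = 0.6147² = 0.3779 ≈ 0.38.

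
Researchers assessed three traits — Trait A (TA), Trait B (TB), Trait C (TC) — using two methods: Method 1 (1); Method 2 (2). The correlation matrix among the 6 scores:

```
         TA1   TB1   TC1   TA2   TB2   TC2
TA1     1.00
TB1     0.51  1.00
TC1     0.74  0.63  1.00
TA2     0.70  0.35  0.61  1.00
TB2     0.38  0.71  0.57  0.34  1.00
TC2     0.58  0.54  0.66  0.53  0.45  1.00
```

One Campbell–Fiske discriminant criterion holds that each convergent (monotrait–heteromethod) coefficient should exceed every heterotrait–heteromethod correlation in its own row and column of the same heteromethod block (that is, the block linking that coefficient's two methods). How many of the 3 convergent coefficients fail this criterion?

Each convergent coefficient versus the relevant comparison correlations:
TA (methods 1·2): 0.70 vs {0.38, 0.35, 0.58, 0.61} → pass.
TB (methods 1·2): 0.71 vs {0.35, 0.38, 0.54, 0.57} → pass.
TC (methods 1·2): 0.66 vs {0.61, 0.58, 0.57, 0.54} → pass.
0 of 3 fail.

0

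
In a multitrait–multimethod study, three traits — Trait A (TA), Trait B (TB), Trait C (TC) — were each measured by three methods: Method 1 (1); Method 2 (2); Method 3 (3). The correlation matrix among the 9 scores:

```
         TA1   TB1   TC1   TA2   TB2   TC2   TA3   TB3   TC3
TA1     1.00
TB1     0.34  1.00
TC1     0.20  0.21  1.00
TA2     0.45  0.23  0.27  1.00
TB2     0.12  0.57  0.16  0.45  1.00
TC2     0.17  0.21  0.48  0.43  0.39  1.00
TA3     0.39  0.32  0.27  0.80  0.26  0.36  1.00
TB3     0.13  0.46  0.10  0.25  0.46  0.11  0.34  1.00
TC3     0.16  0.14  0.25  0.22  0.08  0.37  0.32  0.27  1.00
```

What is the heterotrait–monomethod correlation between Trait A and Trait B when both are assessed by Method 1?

Different traits, same method: r(TA1, TB1) = 0.34.

0.34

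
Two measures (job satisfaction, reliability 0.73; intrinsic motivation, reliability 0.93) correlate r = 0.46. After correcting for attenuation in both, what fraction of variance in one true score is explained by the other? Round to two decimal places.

Disattenuated r = 0.46 / √(0.73 × 0.93) = 0.46 / 0.8240 = 0.5583.
Shared true-score variance = 0.5583² = 0.3117 ≈ 0.31.

0.31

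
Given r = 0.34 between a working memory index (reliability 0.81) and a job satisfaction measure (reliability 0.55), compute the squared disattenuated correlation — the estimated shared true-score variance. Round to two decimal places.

0.26

Disattenuated r = 0.34 / √(0.81 × 0.55) = 0.34 / 0.6675 = 0.5094.
Shared true-score variance = 0.5094² = 0.2595 ≈ 0.26.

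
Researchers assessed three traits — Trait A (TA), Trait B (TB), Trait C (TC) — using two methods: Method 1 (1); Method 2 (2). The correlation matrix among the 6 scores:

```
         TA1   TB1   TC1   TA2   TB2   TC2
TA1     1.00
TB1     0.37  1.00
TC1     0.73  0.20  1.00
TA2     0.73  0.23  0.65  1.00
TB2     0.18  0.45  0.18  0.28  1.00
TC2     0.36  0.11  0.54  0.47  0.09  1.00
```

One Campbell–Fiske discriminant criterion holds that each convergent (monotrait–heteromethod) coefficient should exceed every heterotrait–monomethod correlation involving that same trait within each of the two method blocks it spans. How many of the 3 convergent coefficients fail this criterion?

2

Checking each validity diagonal entry against its comparison values:
TA (methods 1·2): 0.73 vs {0.37, 0.28, 0.73, 0.47} → fail.
TB (methods 1·2): 0.45 vs {0.37, 0.28, 0.20, 0.09} → pass.
TC (methods 1·2): 0.54 vs {0.73, 0.47, 0.20, 0.09} → fail.
2 of 3 fail.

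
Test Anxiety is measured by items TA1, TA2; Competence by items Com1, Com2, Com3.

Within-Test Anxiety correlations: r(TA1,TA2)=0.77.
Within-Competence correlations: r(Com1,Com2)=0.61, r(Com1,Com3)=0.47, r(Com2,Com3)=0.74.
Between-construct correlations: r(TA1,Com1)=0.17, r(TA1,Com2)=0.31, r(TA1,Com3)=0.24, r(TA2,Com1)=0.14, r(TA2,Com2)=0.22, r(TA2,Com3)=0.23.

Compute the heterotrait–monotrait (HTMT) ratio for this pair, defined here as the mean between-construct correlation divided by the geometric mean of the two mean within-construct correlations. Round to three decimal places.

Mean heterotrait r = 1.31/6 = 0.2183.
Mean within-TA = 0.77/1 = 0.7700; mean within-Com = 1.82/3 = 0.6067.
Geometric mean = √(0.7700 × 0.6067) = 0.6835.
HTMT = 0.2183 / 0.6835 = 0.319.

0.319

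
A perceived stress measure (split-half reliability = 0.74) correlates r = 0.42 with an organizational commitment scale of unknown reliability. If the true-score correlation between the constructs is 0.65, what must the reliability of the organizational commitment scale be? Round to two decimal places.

0.56

r_true = r_obs / √(r_xx · r_yy) ⇒ 0.65 = 0.42 / √(0.74 · r_yy).
√(0.74 · r_yy) = 0.42 / 0.65 = 0.6462; 0.74 · r_yy = 0.4176; r_yy = 0.4176 / 0.74 ≈ 0.56.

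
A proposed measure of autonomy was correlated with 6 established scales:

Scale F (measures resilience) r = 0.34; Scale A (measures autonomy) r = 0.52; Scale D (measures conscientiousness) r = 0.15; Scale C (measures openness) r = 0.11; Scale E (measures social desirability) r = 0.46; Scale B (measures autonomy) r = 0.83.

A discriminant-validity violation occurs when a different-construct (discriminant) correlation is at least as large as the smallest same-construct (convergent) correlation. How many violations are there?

0

Convergent (same construct = autonomy): Scale A, Scale B.
Smallest convergent = 0.52. Discriminant values: 0.34, 0.15, 0.11, 0.46; count ≥ 0.52 → 0.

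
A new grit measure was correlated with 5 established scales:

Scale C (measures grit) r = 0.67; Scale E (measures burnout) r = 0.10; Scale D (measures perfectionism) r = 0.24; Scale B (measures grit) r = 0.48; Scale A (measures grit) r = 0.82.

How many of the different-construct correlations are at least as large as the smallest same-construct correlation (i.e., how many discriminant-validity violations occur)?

Convergent (same construct = grit): Scale C, Scale B, Scale A.
Smallest convergent = 0.48. Discriminant values: 0.10, 0.24; count ≥ 0.48 → 0.

0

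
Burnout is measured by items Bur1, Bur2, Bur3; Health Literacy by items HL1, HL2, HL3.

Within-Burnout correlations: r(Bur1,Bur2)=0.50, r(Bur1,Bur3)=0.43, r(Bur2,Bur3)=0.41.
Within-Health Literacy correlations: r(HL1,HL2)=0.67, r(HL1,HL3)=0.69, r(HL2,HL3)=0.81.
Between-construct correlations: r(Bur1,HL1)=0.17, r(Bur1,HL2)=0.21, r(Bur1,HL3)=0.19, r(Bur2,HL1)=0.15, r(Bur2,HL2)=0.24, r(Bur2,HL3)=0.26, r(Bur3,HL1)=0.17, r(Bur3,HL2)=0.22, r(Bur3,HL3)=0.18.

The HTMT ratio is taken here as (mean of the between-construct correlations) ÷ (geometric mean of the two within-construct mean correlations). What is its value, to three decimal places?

0.350

Between-construct mean = 1.79/9 = 0.1989.
Mean within-Bur = 1.34/3 = 0.4467; mean within-HL = 2.17/3 = 0.7233.
Geometric mean = √(0.4467 × 0.7233) = 0.5684.
HTMT = 0.1989 / 0.5684 = 0.350.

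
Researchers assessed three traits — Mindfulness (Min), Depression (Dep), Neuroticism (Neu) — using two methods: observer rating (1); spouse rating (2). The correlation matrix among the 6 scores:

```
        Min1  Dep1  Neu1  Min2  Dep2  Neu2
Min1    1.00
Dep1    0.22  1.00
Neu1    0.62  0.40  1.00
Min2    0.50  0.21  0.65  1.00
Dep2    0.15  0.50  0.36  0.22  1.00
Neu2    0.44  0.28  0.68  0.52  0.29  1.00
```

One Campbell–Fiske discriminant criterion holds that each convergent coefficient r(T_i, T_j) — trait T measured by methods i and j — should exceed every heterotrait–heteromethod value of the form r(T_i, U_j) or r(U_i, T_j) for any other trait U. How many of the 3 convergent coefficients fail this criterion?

1

Checking each validity diagonal entry against its comparison values:
Min (methods 1·2): 0.50 vs {0.15, 0.21, 0.44, 0.65} → fail.
Dep (methods 1·2): 0.50 vs {0.21, 0.15, 0.28, 0.36} → pass.
Neu (methods 1·2): 0.68 vs {0.65, 0.44, 0.36, 0.28} → pass.
1 of 3 fail.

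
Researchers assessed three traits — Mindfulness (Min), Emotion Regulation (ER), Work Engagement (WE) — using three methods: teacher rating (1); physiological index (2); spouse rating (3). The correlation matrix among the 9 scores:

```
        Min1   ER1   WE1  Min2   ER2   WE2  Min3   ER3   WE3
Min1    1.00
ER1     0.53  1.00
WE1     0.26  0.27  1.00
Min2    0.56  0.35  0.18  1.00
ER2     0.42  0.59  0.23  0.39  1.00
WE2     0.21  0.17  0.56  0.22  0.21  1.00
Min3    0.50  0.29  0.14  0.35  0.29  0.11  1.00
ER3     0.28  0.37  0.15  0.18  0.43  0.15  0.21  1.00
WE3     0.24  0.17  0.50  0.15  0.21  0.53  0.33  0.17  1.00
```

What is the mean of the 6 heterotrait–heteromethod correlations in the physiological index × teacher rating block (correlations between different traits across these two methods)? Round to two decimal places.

0.26

HTHM values (method 2 × method 1): 0.35, 0.18, 0.42, 0.23, 0.21, 0.17; mean = 1.56/6 = 0.26.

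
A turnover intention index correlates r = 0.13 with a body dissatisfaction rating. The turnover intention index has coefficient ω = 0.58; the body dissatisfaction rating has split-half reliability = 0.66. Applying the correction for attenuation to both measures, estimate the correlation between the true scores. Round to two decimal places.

0.21

r_true = r_obs / √(r_xx · r_yy) = 0.13 / √(0.58 × 0.66) = 0.13 / √0.3828 = 0.13 / 0.6187 ≈ 0.21.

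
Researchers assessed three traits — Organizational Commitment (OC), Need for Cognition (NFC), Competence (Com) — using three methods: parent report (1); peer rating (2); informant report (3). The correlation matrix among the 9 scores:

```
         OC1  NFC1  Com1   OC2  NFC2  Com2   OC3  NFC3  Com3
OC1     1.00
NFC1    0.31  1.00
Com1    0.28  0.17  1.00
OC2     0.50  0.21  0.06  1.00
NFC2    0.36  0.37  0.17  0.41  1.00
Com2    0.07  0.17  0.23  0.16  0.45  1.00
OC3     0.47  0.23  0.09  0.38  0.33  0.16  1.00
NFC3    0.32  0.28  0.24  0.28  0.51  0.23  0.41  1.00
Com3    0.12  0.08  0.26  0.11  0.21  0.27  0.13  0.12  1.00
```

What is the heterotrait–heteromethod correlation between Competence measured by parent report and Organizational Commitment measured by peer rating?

0.06

Different traits and methods: r(Com1, OC2) = 0.06.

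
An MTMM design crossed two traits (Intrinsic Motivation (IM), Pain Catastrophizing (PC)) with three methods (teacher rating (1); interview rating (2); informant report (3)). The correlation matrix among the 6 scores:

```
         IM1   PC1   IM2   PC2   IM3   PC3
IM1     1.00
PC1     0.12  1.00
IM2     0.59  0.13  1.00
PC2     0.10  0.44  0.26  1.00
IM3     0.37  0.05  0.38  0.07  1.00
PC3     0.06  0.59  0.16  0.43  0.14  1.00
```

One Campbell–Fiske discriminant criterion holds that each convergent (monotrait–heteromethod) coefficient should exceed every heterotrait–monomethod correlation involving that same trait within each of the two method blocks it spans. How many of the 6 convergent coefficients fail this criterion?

0

Each convergent coefficient versus the relevant comparison correlations:
IM (methods 1·2): 0.59 vs {0.12, 0.26} → pass.
IM (methods 1·3): 0.37 vs {0.12, 0.14} → pass.
IM (methods 2·3): 0.38 vs {0.26, 0.14} → pass.
PC (methods 1·2): 0.44 vs {0.12, 0.26} → pass.
PC (methods 1·3): 0.59 vs {0.12, 0.14} → pass.
PC (methods 2·3): 0.43 vs {0.26, 0.14} → pass.
0 of 6 fail.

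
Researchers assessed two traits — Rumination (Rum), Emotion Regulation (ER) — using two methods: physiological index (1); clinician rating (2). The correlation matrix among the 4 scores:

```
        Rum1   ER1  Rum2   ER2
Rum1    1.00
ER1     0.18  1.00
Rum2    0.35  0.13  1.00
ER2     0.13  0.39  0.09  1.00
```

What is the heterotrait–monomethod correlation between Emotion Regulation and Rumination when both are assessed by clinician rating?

Different traits, same method: r(ER2, Rum2) = 0.09.

0.09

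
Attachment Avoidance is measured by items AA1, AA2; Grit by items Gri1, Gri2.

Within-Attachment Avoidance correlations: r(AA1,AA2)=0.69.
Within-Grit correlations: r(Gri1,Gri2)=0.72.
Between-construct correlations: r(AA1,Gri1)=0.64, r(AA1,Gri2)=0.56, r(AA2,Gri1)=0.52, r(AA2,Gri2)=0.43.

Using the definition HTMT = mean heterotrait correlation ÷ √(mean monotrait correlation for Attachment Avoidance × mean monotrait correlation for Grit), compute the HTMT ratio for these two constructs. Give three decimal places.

0.763

Mean heterotrait r = 2.15/4 = 0.5375.
Mean within-AA = 0.69/1 = 0.6900; mean within-Gri = 0.72/1 = 0.7200.
Geometric mean = √(0.6900 × 0.7200) = 0.7048.
HTMT = 0.5375 / 0.7048 = 0.763.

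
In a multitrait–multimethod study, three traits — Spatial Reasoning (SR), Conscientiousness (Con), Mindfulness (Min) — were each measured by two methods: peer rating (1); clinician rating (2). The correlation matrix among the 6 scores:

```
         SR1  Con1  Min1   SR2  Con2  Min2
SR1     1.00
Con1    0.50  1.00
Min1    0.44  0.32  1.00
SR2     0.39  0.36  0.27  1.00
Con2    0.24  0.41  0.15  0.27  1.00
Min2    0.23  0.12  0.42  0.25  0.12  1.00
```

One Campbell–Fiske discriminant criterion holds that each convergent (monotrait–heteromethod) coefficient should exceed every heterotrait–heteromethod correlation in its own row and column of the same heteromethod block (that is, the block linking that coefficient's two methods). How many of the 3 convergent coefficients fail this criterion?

Convergent coefficients and their comparison sets:
SR (methods 1·2): 0.39 vs {0.24, 0.36, 0.23, 0.27} → pass.
Con (methods 1·2): 0.41 vs {0.36, 0.24, 0.12, 0.15} → pass.
Min (methods 1·2): 0.42 vs {0.27, 0.23, 0.15, 0.12} → pass.
0 of 3 fail.

0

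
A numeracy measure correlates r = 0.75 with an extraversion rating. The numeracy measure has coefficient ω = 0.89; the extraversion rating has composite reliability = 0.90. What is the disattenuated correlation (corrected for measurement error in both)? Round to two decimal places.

r_true = r_obs / √(r_xx · r_yy) = 0.75 / √(0.89 × 0.90) = 0.75 / √0.8010 = 0.75 / 0.8950 ≈ 0.84.

0.84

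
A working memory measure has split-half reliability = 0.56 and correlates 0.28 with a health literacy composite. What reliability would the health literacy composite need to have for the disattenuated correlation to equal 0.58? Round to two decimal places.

0.42

r_true = r_obs / √(r_xx · r_yy) ⇒ 0.58 = 0.28 / √(0.56 · r_yy).
√(0.56 · r_yy) = 0.28 / 0.58 = 0.4828; 0.56 · r_yy = 0.2331; r_yy = 0.2331 / 0.56 ≈ 0.42.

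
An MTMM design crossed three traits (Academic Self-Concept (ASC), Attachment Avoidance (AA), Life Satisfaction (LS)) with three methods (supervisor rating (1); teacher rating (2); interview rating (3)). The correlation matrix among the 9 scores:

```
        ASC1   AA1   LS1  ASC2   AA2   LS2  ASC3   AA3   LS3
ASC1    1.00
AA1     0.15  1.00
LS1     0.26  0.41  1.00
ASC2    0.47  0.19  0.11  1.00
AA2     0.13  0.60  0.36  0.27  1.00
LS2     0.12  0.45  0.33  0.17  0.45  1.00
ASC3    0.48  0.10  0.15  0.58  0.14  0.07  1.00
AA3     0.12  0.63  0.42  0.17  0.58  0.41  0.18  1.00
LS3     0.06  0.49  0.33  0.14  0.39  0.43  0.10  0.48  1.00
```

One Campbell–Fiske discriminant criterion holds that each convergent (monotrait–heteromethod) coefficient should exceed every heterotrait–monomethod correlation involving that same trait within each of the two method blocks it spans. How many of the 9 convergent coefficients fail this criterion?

Checking each validity diagonal entry against its comparison values:
ASC (methods 1·2): 0.47 vs {0.15, 0.27, 0.26, 0.17} → pass.
ASC (methods 1·3): 0.48 vs {0.15, 0.18, 0.26, 0.10} → pass.
ASC (methods 2·3): 0.58 vs {0.27, 0.18, 0.17, 0.10} → pass.
AA (methods 1·2): 0.60 vs {0.15, 0.27, 0.41, 0.45} → pass.
AA (methods 1·3): 0.63 vs {0.15, 0.18, 0.41, 0.48} → pass.
AA (methods 2·3): 0.58 vs {0.27, 0.18, 0.45, 0.48} → pass.
LS (methods 1·2): 0.33 vs {0.26, 0.17, 0.41, 0.45} → fail.
LS (methods 1·3): 0.33 vs {0.26, 0.10, 0.41, 0.48} → fail.
LS (methods 2·3): 0.43 vs {0.17, 0.10, 0.45, 0.48} → fail.
3 of 9 fail.

3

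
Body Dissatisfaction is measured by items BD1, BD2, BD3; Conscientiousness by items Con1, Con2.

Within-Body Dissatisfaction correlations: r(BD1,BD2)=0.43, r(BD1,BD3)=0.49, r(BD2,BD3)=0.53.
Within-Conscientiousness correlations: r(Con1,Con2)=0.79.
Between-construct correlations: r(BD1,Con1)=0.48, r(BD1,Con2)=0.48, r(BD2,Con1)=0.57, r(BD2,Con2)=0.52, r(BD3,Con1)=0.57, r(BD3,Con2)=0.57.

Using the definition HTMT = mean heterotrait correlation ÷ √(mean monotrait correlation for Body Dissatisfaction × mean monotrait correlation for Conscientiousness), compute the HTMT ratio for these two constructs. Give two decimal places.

Mean heterotrait r = 3.19/6 = 0.5317.
Mean within-BD = 1.45/3 = 0.4833; mean within-Con = 0.79/1 = 0.7900.
Geometric mean = √(0.4833 × 0.7900) = 0.6179.
HTMT = 0.5317 / 0.6179 = 0.86.

0.86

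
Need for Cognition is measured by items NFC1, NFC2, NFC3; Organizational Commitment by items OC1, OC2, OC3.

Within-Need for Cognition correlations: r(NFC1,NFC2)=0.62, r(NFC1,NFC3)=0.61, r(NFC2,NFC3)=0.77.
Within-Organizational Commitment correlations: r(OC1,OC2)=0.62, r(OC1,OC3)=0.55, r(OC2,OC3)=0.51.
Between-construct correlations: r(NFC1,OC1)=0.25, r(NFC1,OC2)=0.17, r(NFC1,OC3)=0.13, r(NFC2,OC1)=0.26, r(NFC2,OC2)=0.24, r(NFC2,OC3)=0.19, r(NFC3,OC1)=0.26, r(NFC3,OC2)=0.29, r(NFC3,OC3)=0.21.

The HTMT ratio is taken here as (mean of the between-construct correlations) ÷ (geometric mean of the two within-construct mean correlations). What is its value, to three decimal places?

0.364

Between-construct mean = 2.00/9 = 0.2222.
Mean within-NFC = 2.00/3 = 0.6667; mean within-OC = 1.68/3 = 0.5600.
Geometric mean = √(0.6667 × 0.5600) = 0.6110.
HTMT = 0.2222 / 0.6110 = 0.364.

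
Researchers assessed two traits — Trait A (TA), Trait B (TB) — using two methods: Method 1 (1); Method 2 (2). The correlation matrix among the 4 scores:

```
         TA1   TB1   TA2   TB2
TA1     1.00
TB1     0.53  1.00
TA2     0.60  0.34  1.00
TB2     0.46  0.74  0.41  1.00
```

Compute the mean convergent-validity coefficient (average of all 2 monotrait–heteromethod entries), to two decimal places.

Convergent values: 0.60, 0.74; mean = 1.34/2 = 0.67.

0.67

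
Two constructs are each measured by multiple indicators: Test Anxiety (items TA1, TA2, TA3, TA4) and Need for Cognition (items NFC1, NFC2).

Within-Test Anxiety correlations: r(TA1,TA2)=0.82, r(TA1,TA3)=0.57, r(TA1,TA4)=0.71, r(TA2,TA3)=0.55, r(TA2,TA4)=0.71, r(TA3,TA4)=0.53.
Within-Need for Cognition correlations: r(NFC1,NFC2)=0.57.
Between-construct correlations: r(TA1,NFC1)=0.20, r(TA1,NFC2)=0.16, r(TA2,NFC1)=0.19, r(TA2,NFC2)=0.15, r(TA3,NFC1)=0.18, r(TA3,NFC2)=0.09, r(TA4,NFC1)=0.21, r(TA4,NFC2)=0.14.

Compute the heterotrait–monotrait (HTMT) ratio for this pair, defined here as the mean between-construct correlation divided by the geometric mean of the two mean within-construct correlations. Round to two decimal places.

0.27

Mean heterotrait r = 1.32/8 = 0.1650.
Mean within-TA = 3.89/6 = 0.6483; mean within-NFC = 0.57/1 = 0.5700.
Geometric mean = √(0.6483 × 0.5700) = 0.6079.
HTMT = 0.1650 / 0.6079 = 0.27.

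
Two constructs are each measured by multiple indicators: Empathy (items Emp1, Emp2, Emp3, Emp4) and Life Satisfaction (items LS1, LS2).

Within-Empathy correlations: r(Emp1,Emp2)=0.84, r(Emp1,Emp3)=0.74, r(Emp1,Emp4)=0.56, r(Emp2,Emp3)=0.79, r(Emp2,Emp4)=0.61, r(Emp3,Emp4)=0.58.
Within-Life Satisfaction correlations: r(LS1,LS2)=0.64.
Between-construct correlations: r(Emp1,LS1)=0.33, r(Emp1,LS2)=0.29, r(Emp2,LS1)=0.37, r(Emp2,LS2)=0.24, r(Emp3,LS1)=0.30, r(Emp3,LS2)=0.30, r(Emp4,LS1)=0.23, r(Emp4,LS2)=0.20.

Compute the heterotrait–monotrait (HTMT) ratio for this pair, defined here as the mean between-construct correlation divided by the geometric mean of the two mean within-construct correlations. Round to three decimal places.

0.426

Mean between = 2.26/8 = 0.2825.
Mean within-Emp = 4.12/6 = 0.6867; mean within-LS = 0.64/1 = 0.6400.
Geometric mean = √(0.6867 × 0.6400) = 0.6629.
HTMT = 0.2825 / 0.6629 = 0.426.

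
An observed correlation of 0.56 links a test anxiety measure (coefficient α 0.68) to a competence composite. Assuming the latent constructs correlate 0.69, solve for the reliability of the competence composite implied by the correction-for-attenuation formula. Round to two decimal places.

0.97

r_true = r_obs / √(r_xx · r_yy) ⇒ 0.69 = 0.56 / √(0.68 · r_yy).
√(0.68 · r_yy) = 0.56 / 0.69 = 0.8116; 0.68 · r_yy = 0.6587; r_yy = 0.6587 / 0.68 ≈ 0.97.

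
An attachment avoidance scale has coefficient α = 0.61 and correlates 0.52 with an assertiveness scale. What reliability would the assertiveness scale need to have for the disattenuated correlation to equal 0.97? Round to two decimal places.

r_true = r_obs / √(r_xx · r_yy) ⇒ 0.97 = 0.52 / √(0.61 · r_yy).
√(0.61 · r_yy) = 0.52 / 0.97 = 0.5361; 0.61 · r_yy = 0.2874; r_yy = 0.2874 / 0.61 ≈ 0.47.

0.47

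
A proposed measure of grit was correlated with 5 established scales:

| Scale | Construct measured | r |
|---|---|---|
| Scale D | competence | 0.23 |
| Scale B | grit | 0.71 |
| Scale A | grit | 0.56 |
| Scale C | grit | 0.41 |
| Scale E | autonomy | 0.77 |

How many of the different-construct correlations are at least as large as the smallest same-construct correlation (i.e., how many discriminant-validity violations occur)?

Convergent (same construct = grit): Scale B, Scale A, Scale C.
Smallest convergent = 0.41. Discriminant values: 0.23, 0.77; count ≥ 0.41 → 1.

1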